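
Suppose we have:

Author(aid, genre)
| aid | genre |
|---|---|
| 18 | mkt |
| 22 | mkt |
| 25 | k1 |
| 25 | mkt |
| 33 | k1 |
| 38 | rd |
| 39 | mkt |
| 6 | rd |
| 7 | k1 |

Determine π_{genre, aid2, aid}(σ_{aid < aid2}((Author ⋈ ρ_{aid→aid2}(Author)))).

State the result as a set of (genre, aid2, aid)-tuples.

{(k1, 25, 7), (k1, 33, 25), (k1, 33, 7), (mkt, 22, 18), (mkt, 25, 18), (mkt, 25, 22), (mkt, 39, 18), (mkt, 39, 22), (mkt, 39, 25), (rd, 38, 6)}

ρ[aid→aid2]: schema becomes (aid2, genre); tuples unchanged.
Joining Author and ρ_{aid→aid2}(Author) on genre yields {(18, mkt, 18), (18, mkt, 22), (18, mkt, 25), (18, mkt, 39), (22, mkt, 18), (22, mkt, 22), (22, mkt, 25), (22, mkt, 39), (25, k1, 25), (25, k1, 33), (25, k1, 7), (25, mkt, 18), (25, mkt, 22), (25, mkt, 25), (25, mkt, 39), (33, k1, 25), (33, k1, 33), (33, k1, 7), (38, rd, 38), (38, rd, 6), (39, mkt, 18), (39, mkt, 22), (39, mkt, 25), (39, mkt, 39), (6, rd, 38), (6, rd, 6), (7, k1, 25), (7, k1, 33), (7, k1, 7)}.
Apply σ_{aid < aid2}; surviving tuples: {(18, mkt, 22), (18, mkt, 25), (18, mkt, 39), (22, mkt, 25), (22, mkt, 39), (25, k1, 33), (25, mkt, 39), (6, rd, 38), (7, k1, 25), (7, k1, 33)}
Projecting to genre, aid2, aid: {(k1, 25, 7), (k1, 33, 25), (k1, 33, 7), (mkt, 22, 18), (mkt, 25, 18), (mkt, 25, 22), (mkt, 39, 18), (mkt, 39, 22), (mkt, 39, 25), (rd, 38, 6)}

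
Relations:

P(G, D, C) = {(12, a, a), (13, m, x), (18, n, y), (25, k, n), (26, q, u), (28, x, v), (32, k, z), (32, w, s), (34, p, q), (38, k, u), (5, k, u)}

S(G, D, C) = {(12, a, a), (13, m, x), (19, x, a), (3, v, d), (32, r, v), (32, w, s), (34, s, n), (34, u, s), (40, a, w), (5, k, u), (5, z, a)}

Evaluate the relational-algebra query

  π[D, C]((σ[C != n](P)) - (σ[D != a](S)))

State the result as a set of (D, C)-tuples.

{(a, a), (k, u), (k, z), (n, y), (p, q), (q, u), (x, v)}

Apply σ_{C != n}; surviving tuples: {(12, a, a), (13, m, x), (18, n, y), (26, q, u), (28, x, v), (32, k, z), (32, w, s), (34, p, q), (38, k, u), (5, k, u)}
Apply σ_{D != a}; surviving tuples: {(13, m, x), (19, x, a), (3, v, d), (32, r, v), (32, w, s), (34, s, n), (34, u, s), (5, k, u), (5, z, a)}
Taking the difference: {(12, a, a), (18, n, y), (26, q, u), (28, x, v), (32, k, z), (34, p, q), (38, k, u)}
Projecting to D, C: {(a, a), (k, u), (k, z), (n, y), (p, q), (q, u), (x, v)}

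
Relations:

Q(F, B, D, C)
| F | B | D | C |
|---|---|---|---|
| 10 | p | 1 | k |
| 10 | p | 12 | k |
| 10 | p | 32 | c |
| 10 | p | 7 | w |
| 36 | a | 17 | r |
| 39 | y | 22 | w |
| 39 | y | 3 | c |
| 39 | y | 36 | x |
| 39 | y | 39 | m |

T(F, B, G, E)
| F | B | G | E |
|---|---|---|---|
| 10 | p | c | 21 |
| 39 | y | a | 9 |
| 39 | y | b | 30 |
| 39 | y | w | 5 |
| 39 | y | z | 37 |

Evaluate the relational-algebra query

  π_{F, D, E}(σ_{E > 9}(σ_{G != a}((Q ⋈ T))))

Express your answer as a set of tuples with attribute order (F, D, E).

{(10, 1, 21), (10, 12, 21), (10, 32, 21), (10, 7, 21), (39, 22, 30), (39, 22, 37), (39, 3, 30), (39, 3, 37), (39, 36, 30), (39, 36, 37), (39, 39, 30), (39, 39, 37)}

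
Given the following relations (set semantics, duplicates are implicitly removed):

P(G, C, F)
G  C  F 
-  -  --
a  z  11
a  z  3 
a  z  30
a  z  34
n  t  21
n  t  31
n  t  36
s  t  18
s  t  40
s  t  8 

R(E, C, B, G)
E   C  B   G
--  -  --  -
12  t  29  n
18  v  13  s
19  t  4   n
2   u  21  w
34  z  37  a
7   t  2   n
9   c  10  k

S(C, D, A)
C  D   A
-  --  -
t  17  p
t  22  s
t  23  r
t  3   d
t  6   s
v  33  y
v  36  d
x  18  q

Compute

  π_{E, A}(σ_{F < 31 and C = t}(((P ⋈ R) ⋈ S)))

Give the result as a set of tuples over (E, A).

{(12, d), (12, p), (12, r), (12, s), (19, d), (19, p), (19, r), (19, s), (7, d), (7, p), (7, r), (7, s)}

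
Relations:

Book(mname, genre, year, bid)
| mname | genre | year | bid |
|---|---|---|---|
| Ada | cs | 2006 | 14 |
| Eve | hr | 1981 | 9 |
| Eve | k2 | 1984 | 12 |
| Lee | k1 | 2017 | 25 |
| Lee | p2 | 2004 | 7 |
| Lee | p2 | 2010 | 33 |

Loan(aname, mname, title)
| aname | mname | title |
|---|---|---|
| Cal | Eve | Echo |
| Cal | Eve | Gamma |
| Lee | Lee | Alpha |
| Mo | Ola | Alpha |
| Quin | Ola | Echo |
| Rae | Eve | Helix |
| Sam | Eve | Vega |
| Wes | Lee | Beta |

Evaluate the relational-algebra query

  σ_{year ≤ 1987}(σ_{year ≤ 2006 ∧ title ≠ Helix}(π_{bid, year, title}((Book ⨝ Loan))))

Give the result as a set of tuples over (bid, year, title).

Book ⋈ Loan (natural join on mname): {(Eve, hr, 1981, 9, Cal, Echo), (Eve, hr, 1981, 9, Cal, Gamma), (Eve, hr, 1981, 9, Rae, Helix), (Eve, hr, 1981, 9, Sam, Vega), (Eve, k2, 1984, 12, Cal, Echo), (Eve, k2, 1984, 12, Cal, Gamma), (Eve, k2, 1984, 12, Rae, Helix), (Eve, k2, 1984, 12, Sam, Vega), (Lee, k1, 2017, 25, Lee, Alpha), (Lee, k1, 2017, 25, Wes, Beta), (Lee, p2, 2004, 7, Lee, Alpha), (Lee, p2, 2004, 7, Wes, Beta), (Lee, p2, 2010, 33, Lee, Alpha), (Lee, p2, 2010, 33, Wes, Beta)}
Projecting to bid, year, title: {(12, 1984, Echo), (12, 1984, Gamma), (12, 1984, Helix), (12, 1984, Vega), (25, 2017, Alpha), (25, 2017, Beta), (33, 2010, Alpha), (33, 2010, Beta), (7, 2004, Alpha), (7, 2004, Beta), (9, 1981, Echo), (9, 1981, Gamma), (9, 1981, Helix), (9, 1981, Vega)}
Apply σ_{year ≤ 2006 ∧ title ≠ Helix}; surviving tuples: {(12, 1984, Echo), (12, 1984, Gamma), (12, 1984, Vega), (7, 2004, Alpha), (7, 2004, Beta), (9, 1981, Echo), (9, 1981, Gamma), (9, 1981, Vega)}
Apply σ_{year ≤ 1987}; surviving tuples: {(12, 1984, Echo), (12, 1984, Gamma), (12, 1984, Vega), (9, 1981, Echo), (9, 1981, Gamma), (9, 1981, Vega)}

{(12, 1984, Echo), (12, 1984, Gamma), (12, 1984, Vega), (9, 1981, Echo), (9, 1981, Gamma), (9, 1981, Vega)}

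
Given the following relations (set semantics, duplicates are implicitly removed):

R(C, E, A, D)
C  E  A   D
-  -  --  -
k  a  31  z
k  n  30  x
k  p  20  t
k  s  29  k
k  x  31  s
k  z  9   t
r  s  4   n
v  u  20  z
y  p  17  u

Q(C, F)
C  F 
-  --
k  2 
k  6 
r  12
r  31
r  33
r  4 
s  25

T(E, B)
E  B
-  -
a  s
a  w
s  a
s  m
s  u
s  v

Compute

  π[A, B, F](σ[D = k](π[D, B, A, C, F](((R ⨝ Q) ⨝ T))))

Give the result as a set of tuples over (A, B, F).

{(29, a, 2), (29, a, 6), (29, m, 2), (29, m, 6), (29, u, 2), (29, u, 6), (29, v, 2), (29, v, 6)}

R ⋈ Q (natural join on C): {(k, a, 31, z, 2), (k, a, 31, z, 6), (k, n, 30, x, 2), (k, n, 30, x, 6), (k, p, 20, t, 2), (k, p, 20, t, 6), (k, s, 29, k, 2), (k, s, 29, k, 6), (k, x, 31, s, 2), (k, x, 31, s, 6), (k, z, 9, t, 2), (k, z, 9, t, 6), (r, s, 4, n, 12), (r, s, 4, n, 31), (r, s, 4, n, 33), (r, s, 4, n, 4)}
(R ⨝ Q) ⋈ T (natural join on E): {(k, a, 31, z, 2, s), (k, a, 31, z, 2, w), (k, a, 31, z, 6, s), (k, a, 31, z, 6, w), (k, s, 29, k, 2, a), (k, s, 29, k, 2, m), (k, s, 29, k, 2, u), (k, s, 29, k, 2, v), (k, s, 29, k, 6, a), (k, s, 29, k, 6, m), (k, s, 29, k, 6, u), (k, s, 29, k, 6, v), (r, s, 4, n, 12, a), (r, s, 4, n, 12, m), (r, s, 4, n, 12, u), (r, s, 4, n, 12, v), (r, s, 4, n, 31, a), (r, s, 4, n, 31, m), (r, s, 4, n, 31, u), (r, s, 4, n, 31, v), (r, s, 4, n, 33, a), (r, s, 4, n, 33, m), (r, s, 4, n, 33, u), (r, s, 4, n, 33, v), (r, s, 4, n, 4, a), (r, s, 4, n, 4, m), (r, s, 4, n, 4, u), (r, s, 4, n, 4, v)}
Keep only column(s) D, B, A, C, F: {(k, a, 29, k, 2), (k, a, 29, k, 6), (k, m, 29, k, 2), (k, m, 29, k, 6), (k, u, 29, k, 2), (k, u, 29, k, 6), (k, v, 29, k, 2), (k, v, 29, k, 6), (n, a, 4, r, 12), (n, a, 4, r, 31), (n, a, 4, r, 33), (n, a, 4, r, 4), (n, m, 4, r, 12), (n, m, 4, r, 31), (n, m, 4, r, 33), (n, m, 4, r, 4), (n, u, 4, r, 12), (n, u, 4, r, 31), (n, u, 4, r, 33), (n, u, 4, r, 4), (n, v, 4, r, 12), (n, v, 4, r, 31), (n, v, 4, r, 33), (n, v, 4, r, 4), (z, s, 31, k, 2), (z, s, 31, k, 6), (z, w, 31, k, 2), (z, w, 31, k, 6)}
Filtering on D = k leaves {(k, a, 29, k, 2), (k, a, 29, k, 6), (k, m, 29, k, 2), (k, m, 29, k, 6), (k, u, 29, k, 2), (k, u, 29, k, 6), (k, v, 29, k, 2), (k, v, 29, k, 6)}.
Keep only column(s) A, B, F: {(29, a, 2), (29, a, 6), (29, m, 2), (29, m, 6), (29, u, 2), (29, u, 6), (29, v, 2), (29, v, 6)}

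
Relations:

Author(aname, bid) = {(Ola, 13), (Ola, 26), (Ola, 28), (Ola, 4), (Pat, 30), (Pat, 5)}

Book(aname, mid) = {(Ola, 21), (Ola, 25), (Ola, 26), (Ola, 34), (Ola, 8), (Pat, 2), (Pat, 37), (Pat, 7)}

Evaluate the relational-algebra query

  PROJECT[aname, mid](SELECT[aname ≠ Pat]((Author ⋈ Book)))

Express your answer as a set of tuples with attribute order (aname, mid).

{(Ola, 21), (Ola, 25), (Ola, 26), (Ola, 34), (Ola, 8)}

Natural join on aname: {(Ola, 13, 21), (Ola, 13, 25), (Ola, 13, 26), (Ola, 13, 34), (Ola, 13, 8), (Ola, 26, 21), (Ola, 26, 25), (Ola, 26, 26), (Ola, 26, 34), (Ola, 26, 8), (Ola, 28, 21), (Ola, 28, 25), (Ola, 28, 26), (Ola, 28, 34), (Ola, 28, 8), (Ola, 4, 21), (Ola, 4, 25), (Ola, 4, 26), (Ola, 4, 34), (Ola, 4, 8), (Pat, 30, 2), (Pat, 30, 37), (Pat, 30, 7), (Pat, 5, 2), (Pat, 5, 37), (Pat, 5, 7)}
Apply σ_{aname ≠ Pat}; surviving tuples: {(Ola, 13, 21), (Ola, 13, 25), (Ola, 13, 26), (Ola, 13, 34), (Ola, 13, 8), (Ola, 26, 21), (Ola, 26, 25), (Ola, 26, 26), (Ola, 26, 34), (Ola, 26, 8), (Ola, 28, 21), (Ola, 28, 25), (Ola, 28, 26), (Ola, 28, 34), (Ola, 28, 8), (Ola, 4, 21), (Ola, 4, 25), (Ola, 4, 26), (Ola, 4, 34), (Ola, 4, 8)}
Keep only column(s) aname, mid (15 duplicate(s) eliminated): {(Ola, 21), (Ola, 25), (Ola, 26), (Ola, 34), (Ola, 8)}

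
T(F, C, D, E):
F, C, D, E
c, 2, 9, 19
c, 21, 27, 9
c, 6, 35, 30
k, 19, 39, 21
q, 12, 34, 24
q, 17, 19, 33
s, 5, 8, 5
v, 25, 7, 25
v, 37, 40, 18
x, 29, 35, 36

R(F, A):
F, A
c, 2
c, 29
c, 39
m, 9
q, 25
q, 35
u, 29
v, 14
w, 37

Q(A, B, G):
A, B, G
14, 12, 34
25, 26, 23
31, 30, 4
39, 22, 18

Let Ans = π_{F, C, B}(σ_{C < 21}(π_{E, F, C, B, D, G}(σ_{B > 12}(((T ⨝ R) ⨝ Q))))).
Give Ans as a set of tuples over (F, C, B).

Natural join on F: {(c, 2, 9, 19, 2), (c, 2, 9, 19, 29), (c, 2, 9, 19, 39), (c, 21, 27, 9, 2), (c, 21, 27, 9, 29), (c, 21, 27, 9, 39), (c, 6, 35, 30, 2), (c, 6, 35, 30, 29), (c, 6, 35, 30, 39), (q, 12, 34, 24, 25), (q, 12, 34, 24, 35), (q, 17, 19, 33, 25), (q, 17, 19, 33, 35), (v, 25, 7, 25, 14), (v, 37, 40, 18, 14)}
Natural join on A: {(c, 2, 9, 19, 39, 22, 18), (c, 21, 27, 9, 39, 22, 18), (c, 6, 35, 30, 39, 22, 18), (q, 12, 34, 24, 25, 26, 23), (q, 17, 19, 33, 25, 26, 23), (v, 25, 7, 25, 14, 12, 34), (v, 37, 40, 18, 14, 12, 34)}
σ[B > 12]: keep tuples satisfying B > 12 → {(c, 2, 9, 19, 39, 22, 18), (c, 21, 27, 9, 39, 22, 18), (c, 6, 35, 30, 39, 22, 18), (q, 12, 34, 24, 25, 26, 23), (q, 17, 19, 33, 25, 26, 23)}
Keep only column(s) E, F, C, B, D, G: {(19, c, 2, 22, 9, 18), (24, q, 12, 26, 34, 23), (30, c, 6, 22, 35, 18), (33, q, 17, 26, 19, 23), (9, c, 21, 22, 27, 18)}
σ[C < 21]: keep tuples satisfying C < 21 → {(19, c, 2, 22, 9, 18), (24, q, 12, 26, 34, 23), (30, c, 6, 22, 35, 18), (33, q, 17, 26, 19, 23)}
Keep only column(s) F, C, B: {(c, 2, 22), (c, 6, 22), (q, 12, 26), (q, 17, 26)}

{(c, 2, 22), (c, 6, 22), (q, 12, 26), (q, 17, 26)}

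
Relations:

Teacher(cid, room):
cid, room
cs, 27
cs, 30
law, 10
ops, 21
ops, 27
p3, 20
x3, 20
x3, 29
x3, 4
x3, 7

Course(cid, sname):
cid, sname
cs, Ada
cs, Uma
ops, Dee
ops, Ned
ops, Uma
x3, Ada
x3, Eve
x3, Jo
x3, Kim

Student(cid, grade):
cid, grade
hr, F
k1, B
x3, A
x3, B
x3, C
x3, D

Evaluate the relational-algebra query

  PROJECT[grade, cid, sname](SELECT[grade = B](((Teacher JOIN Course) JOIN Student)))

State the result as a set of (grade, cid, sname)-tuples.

Joining Teacher and Course on cid yields {(cs, 27, Ada), (cs, 27, Uma), (cs, 30, Ada), (cs, 30, Uma), (ops, 21, Dee), (ops, 21, Ned), (ops, 21, Uma), (ops, 27, Dee), (ops, 27, Ned), (ops, 27, Uma), (x3, 20, Ada), (x3, 20, Eve), (x3, 20, Jo), (x3, 20, Kim), (x3, 29, Ada), (x3, 29, Eve), (x3, 29, Jo), (x3, 29, Kim), (x3, 4, Ada), (x3, 4, Eve), (x3, 4, Jo), (x3, 4, Kim), (x3, 7, Ada), (x3, 7, Eve), (x3, 7, Jo), (x3, 7, Kim)}.
Joining (Teacher JOIN Course) and Student on cid yields {(x3, 20, Ada, A), (x3, 20, Ada, B), (x3, 20, Ada, C), (x3, 20, Ada, D), (x3, 20, Eve, A), (x3, 20, Eve, B), (x3, 20, Eve, C), (x3, 20, Eve, D), (x3, 20, Jo, A), (x3, 20, Jo, B), (x3, 20, Jo, C), (x3, 20, Jo, D), (x3, 20, Kim, A), (x3, 20, Kim, B), (x3, 20, Kim, C), (x3, 20, Kim, D), (x3, 29, Ada, A), (x3, 29, Ada, B), (x3, 29, Ada, C), (x3, 29, Ada, D), (x3, 29, Eve, A), (x3, 29, Eve, B), (x3, 29, Eve, C), (x3, 29, Eve, D), (x3, 29, Jo, A), (x3, 29, Jo, B), (x3, 29, Jo, C), (x3, 29, Jo, D), (x3, 29, Kim, A), (x3, 29, Kim, B), (x3, 29, Kim, C), (x3, 29, Kim, D), (x3, 4, Ada, A), (x3, 4, Ada, B), (x3, 4, Ada, C), (x3, 4, Ada, D), (x3, 4, Eve, A), (x3, 4, Eve, B), (x3, 4, Eve, C), (x3, 4, Eve, D), (x3, 4, Jo, A), (x3, 4, Jo, B), (x3, 4, Jo, C), (x3, 4, Jo, D), (x3, 4, Kim, A), (x3, 4, Kim, B), (x3, 4, Kim, C), (x3, 4, Kim, D), (x3, 7, Ada, A), (x3, 7, Ada, B), (x3, 7, Ada, C), (x3, 7, Ada, D), (x3, 7, Eve, A), (x3, 7, Eve, B), (x3, 7, Eve, C), (x3, 7, Eve, D), (x3, 7, Jo, A), (x3, 7, Jo, B), (x3, 7, Jo, C), (x3, 7, Jo, D), (x3, 7, Kim, A), (x3, 7, Kim, B), (x3, 7, Kim, C), (x3, 7, Kim, D)}.
Apply σ_{grade = B}; surviving tuples: {(x3, 20, Ada, B), (x3, 20, Eve, B), (x3, 20, Jo, B), (x3, 20, Kim, B), (x3, 29, Ada, B), (x3, 29, Eve, B), (x3, 29, Jo, B), (x3, 29, Kim, B), (x3, 4, Ada, B), (x3, 4, Eve, B), (x3, 4, Jo, B), (x3, 4, Kim, B), (x3, 7, Ada, B), (x3, 7, Eve, B), (x3, 7, Jo, B), (x3, 7, Kim, B)}
Keep only column(s) grade, cid, sname (12 duplicate(s) eliminated): {(B, x3, Ada), (B, x3, Eve), (B, x3, Jo), (B, x3, Kim)}

{(B, x3, Ada), (B, x3, Eve), (B, x3, Jo), (B, x3, Kim)}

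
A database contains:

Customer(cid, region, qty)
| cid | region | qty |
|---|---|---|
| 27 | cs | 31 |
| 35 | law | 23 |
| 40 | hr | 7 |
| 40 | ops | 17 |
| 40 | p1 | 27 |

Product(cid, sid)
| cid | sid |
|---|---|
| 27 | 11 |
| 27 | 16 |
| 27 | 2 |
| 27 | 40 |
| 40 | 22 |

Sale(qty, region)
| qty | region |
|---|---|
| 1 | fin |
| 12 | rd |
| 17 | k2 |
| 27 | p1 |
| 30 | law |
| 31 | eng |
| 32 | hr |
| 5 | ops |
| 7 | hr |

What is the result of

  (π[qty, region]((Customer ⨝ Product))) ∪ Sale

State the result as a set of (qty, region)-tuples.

{(1, fin), (12, rd), (17, k2), (17, ops), (27, p1), (30, law), (31, cs), (31, eng), (32, hr), (5, ops), (7, hr)}

Joining Customer and Product on cid yields {(27, cs, 31, 11), (27, cs, 31, 16), (27, cs, 31, 2), (27, cs, 31, 40), (40, hr, 7, 22), (40, ops, 17, 22), (40, p1, 27, 22)}.
Projecting to qty, region (3 duplicate(s) eliminated): {(17, ops), (27, p1), (31, cs), (7, hr)}
Set union of the two operands is {(1, fin), (12, rd), (17, k2), (17, ops), (27, p1), (30, law), (31, cs), (31, eng), (32, hr), (5, ops), (7, hr)}.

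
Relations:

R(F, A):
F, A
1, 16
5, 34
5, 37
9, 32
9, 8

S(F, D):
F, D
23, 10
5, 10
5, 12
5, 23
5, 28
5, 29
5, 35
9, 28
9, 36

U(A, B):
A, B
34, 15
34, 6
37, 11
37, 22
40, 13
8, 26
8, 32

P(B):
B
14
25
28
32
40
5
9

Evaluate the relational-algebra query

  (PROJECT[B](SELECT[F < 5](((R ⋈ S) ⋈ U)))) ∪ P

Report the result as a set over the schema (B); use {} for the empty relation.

{14, 25, 28, 32, 40, 5, 9}

Natural join on F: {(5, 34, 10), (5, 34, 12), (5, 34, 23), (5, 34, 28), (5, 34, 29), (5, 34, 35), (5, 37, 10), (5, 37, 12), (5, 37, 23), (5, 37, 28), (5, 37, 29), (5, 37, 35), (9, 32, 28), (9, 32, 36), (9, 8, 28), (9, 8, 36)}
Natural join on A: {(5, 34, 10, 15), (5, 34, 10, 6), (5, 34, 12, 15), (5, 34, 12, 6), (5, 34, 23, 15), (5, 34, 23, 6), (5, 34, 28, 15), (5, 34, 28, 6), (5, 34, 29, 15), (5, 34, 29, 6), (5, 34, 35, 15), (5, 34, 35, 6), (5, 37, 10, 11), (5, 37, 10, 22), (5, 37, 12, 11), (5, 37, 12, 22), (5, 37, 23, 11), (5, 37, 23, 22), (5, 37, 28, 11), (5, 37, 28, 22), (5, 37, 29, 11), (5, 37, 29, 22), (5, 37, 35, 11), (5, 37, 35, 22), (9, 8, 28, 26), (9, 8, 28, 32), (9, 8, 36, 26), (9, 8, 36, 32)}
σ[F < 5]: keep tuples satisfying F < 5 → {}
π_{B} gives {}.
Set union of the two operands is {14, 25, 28, 32, 40, 5, 9}.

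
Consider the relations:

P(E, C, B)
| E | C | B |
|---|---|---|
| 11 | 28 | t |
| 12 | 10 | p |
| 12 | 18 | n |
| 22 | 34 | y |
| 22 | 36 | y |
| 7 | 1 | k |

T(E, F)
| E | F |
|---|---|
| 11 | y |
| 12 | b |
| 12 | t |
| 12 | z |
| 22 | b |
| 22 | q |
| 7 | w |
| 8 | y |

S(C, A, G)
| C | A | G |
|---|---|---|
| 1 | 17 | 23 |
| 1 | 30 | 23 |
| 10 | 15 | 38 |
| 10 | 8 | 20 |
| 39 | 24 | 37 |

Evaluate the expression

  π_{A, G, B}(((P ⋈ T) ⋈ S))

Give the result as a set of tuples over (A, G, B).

P ⋈ T (natural join on E): {(11, 28, t, y), (12, 10, p, b), (12, 10, p, t), (12, 10, p, z), (12, 18, n, b), (12, 18, n, t), (12, 18, n, z), (22, 34, y, b), (22, 34, y, q), (22, 36, y, b), (22, 36, y, q), (7, 1, k, w)}
(P ⋈ T) ⋈ S (natural join on C): {(12, 10, p, b, 15, 38), (12, 10, p, b, 8, 20), (12, 10, p, t, 15, 38), (12, 10, p, t, 8, 20), (12, 10, p, z, 15, 38), (12, 10, p, z, 8, 20), (7, 1, k, w, 17, 23), (7, 1, k, w, 30, 23)}
Keep only column(s) A, G, B (4 duplicate(s) eliminated): {(15, 38, p), (17, 23, k), (30, 23, k), (8, 20, p)}

{(15, 38, p), (17, 23, k), (30, 23, k), (8, 20, p)}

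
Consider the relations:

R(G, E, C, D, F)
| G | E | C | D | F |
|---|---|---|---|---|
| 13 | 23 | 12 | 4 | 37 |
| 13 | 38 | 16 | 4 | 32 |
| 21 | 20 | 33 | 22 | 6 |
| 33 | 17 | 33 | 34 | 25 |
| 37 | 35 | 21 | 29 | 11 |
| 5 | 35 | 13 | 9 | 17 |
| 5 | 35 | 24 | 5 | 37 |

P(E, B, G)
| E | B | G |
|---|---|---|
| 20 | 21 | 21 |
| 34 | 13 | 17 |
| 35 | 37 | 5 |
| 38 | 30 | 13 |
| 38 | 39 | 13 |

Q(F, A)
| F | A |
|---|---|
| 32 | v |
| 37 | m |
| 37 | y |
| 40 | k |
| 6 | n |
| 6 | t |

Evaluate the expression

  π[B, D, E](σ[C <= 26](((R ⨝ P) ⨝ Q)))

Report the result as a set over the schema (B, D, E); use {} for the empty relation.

{(30, 4, 38), (37, 5, 35), (39, 4, 38)}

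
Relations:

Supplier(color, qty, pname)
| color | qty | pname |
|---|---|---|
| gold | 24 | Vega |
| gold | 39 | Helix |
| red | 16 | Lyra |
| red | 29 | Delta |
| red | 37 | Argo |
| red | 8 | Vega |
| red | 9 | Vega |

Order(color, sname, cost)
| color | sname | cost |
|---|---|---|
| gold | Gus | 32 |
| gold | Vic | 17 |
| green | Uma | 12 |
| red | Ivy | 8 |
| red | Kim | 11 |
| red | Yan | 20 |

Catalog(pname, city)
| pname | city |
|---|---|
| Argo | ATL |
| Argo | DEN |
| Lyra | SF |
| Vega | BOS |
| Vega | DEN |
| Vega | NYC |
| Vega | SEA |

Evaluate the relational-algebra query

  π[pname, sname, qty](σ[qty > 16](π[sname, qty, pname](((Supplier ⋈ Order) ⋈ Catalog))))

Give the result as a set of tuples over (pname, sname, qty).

{(Argo, Ivy, 37), (Argo, Kim, 37), (Argo, Yan, 37), (Vega, Gus, 24), (Vega, Vic, 24)}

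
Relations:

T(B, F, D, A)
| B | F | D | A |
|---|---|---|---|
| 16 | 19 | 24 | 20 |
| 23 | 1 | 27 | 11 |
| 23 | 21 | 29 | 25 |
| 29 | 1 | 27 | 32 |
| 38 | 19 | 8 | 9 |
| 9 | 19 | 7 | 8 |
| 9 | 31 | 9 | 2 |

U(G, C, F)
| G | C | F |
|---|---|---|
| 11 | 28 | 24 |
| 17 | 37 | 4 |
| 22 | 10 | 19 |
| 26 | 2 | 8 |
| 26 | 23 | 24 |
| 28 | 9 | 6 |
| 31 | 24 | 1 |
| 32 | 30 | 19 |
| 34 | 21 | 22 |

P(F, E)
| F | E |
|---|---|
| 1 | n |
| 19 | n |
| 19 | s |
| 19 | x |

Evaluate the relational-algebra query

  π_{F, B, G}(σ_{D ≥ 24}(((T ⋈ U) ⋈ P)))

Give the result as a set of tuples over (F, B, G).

{(1, 23, 31), (1, 29, 31), (19, 16, 22), (19, 16, 32)}

Joining T and U on F yields {(16, 19, 24, 20, 22, 10), (16, 19, 24, 20, 32, 30), (23, 1, 27, 11, 31, 24), (29, 1, 27, 32, 31, 24), (38, 19, 8, 9, 22, 10), (38, 19, 8, 9, 32, 30), (9, 19, 7, 8, 22, 10), (9, 19, 7, 8, 32, 30)}.
Joining (T ⋈ U) and P on F yields {(16, 19, 24, 20, 22, 10, n), (16, 19, 24, 20, 22, 10, s), (16, 19, 24, 20, 22, 10, x), (16, 19, 24, 20, 32, 30, n), (16, 19, 24, 20, 32, 30, s), (16, 19, 24, 20, 32, 30, x), (23, 1, 27, 11, 31, 24, n), (29, 1, 27, 32, 31, 24, n), (38, 19, 8, 9, 22, 10, n), (38, 19, 8, 9, 22, 10, s), (38, 19, 8, 9, 22, 10, x), (38, 19, 8, 9, 32, 30, n), (38, 19, 8, 9, 32, 30, s), (38, 19, 8, 9, 32, 30, x), (9, 19, 7, 8, 22, 10, n), (9, 19, 7, 8, 22, 10, s), (9, 19, 7, 8, 22, 10, x), (9, 19, 7, 8, 32, 30, n), (9, 19, 7, 8, 32, 30, s), (9, 19, 7, 8, 32, 30, x)}.
σ[D ≥ 24]: keep tuples satisfying D ≥ 24 → {(16, 19, 24, 20, 22, 10, n), (16, 19, 24, 20, 22, 10, s), (16, 19, 24, 20, 22, 10, x), (16, 19, 24, 20, 32, 30, n), (16, 19, 24, 20, 32, 30, s), (16, 19, 24, 20, 32, 30, x), (23, 1, 27, 11, 31, 24, n), (29, 1, 27, 32, 31, 24, n)}
Projecting to F, B, G (4 duplicate(s) eliminated): {(1, 23, 31), (1, 29, 31), (19, 16, 22), (19, 16, 32)}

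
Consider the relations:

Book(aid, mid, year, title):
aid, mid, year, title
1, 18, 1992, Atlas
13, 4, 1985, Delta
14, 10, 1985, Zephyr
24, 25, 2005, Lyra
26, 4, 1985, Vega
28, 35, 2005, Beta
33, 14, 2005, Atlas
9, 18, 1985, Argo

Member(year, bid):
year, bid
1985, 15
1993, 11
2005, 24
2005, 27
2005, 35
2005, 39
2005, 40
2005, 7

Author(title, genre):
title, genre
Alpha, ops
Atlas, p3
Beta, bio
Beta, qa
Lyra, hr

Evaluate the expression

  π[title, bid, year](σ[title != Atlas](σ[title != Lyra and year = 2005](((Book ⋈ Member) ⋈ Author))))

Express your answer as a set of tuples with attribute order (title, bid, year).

Book ⋈ Member (natural join on year): {(13, 4, 1985, Delta, 15), (14, 10, 1985, Zephyr, 15), (24, 25, 2005, Lyra, 24), (24, 25, 2005, Lyra, 27), (24, 25, 2005, Lyra, 35), (24, 25, 2005, Lyra, 39), (24, 25, 2005, Lyra, 40), (24, 25, 2005, Lyra, 7), (26, 4, 1985, Vega, 15), (28, 35, 2005, Beta, 24), (28, 35, 2005, Beta, 27), (28, 35, 2005, Beta, 35), (28, 35, 2005, Beta, 39), (28, 35, 2005, Beta, 40), (28, 35, 2005, Beta, 7), (33, 14, 2005, Atlas, 24), (33, 14, 2005, Atlas, 27), (33, 14, 2005, Atlas, 35), (33, 14, 2005, Atlas, 39), (33, 14, 2005, Atlas, 40), (33, 14, 2005, Atlas, 7), (9, 18, 1985, Argo, 15)}
(Book ⋈ Member) ⋈ Author (natural join on title): {(24, 25, 2005, Lyra, 24, hr), (24, 25, 2005, Lyra, 27, hr), (24, 25, 2005, Lyra, 35, hr), (24, 25, 2005, Lyra, 39, hr), (24, 25, 2005, Lyra, 40, hr), (24, 25, 2005, Lyra, 7, hr), (28, 35, 2005, Beta, 24, bio), (28, 35, 2005, Beta, 24, qa), (28, 35, 2005, Beta, 27, bio), (28, 35, 2005, Beta, 27, qa), (28, 35, 2005, Beta, 35, bio), (28, 35, 2005, Beta, 35, qa), (28, 35, 2005, Beta, 39, bio), (28, 35, 2005, Beta, 39, qa), (28, 35, 2005, Beta, 40, bio), (28, 35, 2005, Beta, 40, qa), (28, 35, 2005, Beta, 7, bio), (28, 35, 2005, Beta, 7, qa), (33, 14, 2005, Atlas, 24, p3), (33, 14, 2005, Atlas, 27, p3), (33, 14, 2005, Atlas, 35, p3), (33, 14, 2005, Atlas, 39, p3), (33, 14, 2005, Atlas, 40, p3), (33, 14, 2005, Atlas, 7, p3)}
Apply σ_{title != Lyra and year = 2005}; surviving tuples: {(28, 35, 2005, Beta, 24, bio), (28, 35, 2005, Beta, 24, qa), (28, 35, 2005, Beta, 27, bio), (28, 35, 2005, Beta, 27, qa), (28, 35, 2005, Beta, 35, bio), (28, 35, 2005, Beta, 35, qa), (28, 35, 2005, Beta, 39, bio), (28, 35, 2005, Beta, 39, qa), (28, 35, 2005, Beta, 40, bio), (28, 35, 2005, Beta, 40, qa), (28, 35, 2005, Beta, 7, bio), (28, 35, 2005, Beta, 7, qa), (33, 14, 2005, Atlas, 24, p3), (33, 14, 2005, Atlas, 27, p3), (33, 14, 2005, Atlas, 35, p3), (33, 14, 2005, Atlas, 39, p3), (33, 14, 2005, Atlas, 40, p3), (33, 14, 2005, Atlas, 7, p3)}
Apply σ_{title != Atlas}; surviving tuples: {(28, 35, 2005, Beta, 24, bio), (28, 35, 2005, Beta, 24, qa), (28, 35, 2005, Beta, 27, bio), (28, 35, 2005, Beta, 27, qa), (28, 35, 2005, Beta, 35, bio), (28, 35, 2005, Beta, 35, qa), (28, 35, 2005, Beta, 39, bio), (28, 35, 2005, Beta, 39, qa), (28, 35, 2005, Beta, 40, bio), (28, 35, 2005, Beta, 40, qa), (28, 35, 2005, Beta, 7, bio), (28, 35, 2005, Beta, 7, qa)}
π[title, bid, year]: project onto (title, bid, year) (6 duplicate(s) eliminated) → {(Beta, 24, 2005), (Beta, 27, 2005), (Beta, 35, 2005), (Beta, 39, 2005), (Beta, 40, 2005), (Beta, 7, 2005)}

{(Beta, 24, 2005), (Beta, 27, 2005), (Beta, 35, 2005), (Beta, 39, 2005), (Beta, 40, 2005), (Beta, 7, 2005)}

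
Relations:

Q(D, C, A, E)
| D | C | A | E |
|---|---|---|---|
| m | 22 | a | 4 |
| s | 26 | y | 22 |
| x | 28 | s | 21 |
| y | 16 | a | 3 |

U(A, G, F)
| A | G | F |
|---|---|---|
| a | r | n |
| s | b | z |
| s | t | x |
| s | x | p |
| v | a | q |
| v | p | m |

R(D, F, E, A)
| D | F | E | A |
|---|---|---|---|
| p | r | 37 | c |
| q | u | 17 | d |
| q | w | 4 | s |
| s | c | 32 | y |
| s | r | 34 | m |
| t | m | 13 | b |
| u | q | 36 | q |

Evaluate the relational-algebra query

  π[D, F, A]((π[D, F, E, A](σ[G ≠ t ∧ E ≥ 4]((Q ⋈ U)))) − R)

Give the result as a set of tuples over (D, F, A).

Natural join on A: {(m, 22, a, 4, r, n), (x, 28, s, 21, b, z), (x, 28, s, 21, t, x), (x, 28, s, 21, x, p), (y, 16, a, 3, r, n)}
σ[G ≠ t ∧ E ≥ 4]: keep tuples satisfying G ≠ t ∧ E ≥ 4 → {(m, 22, a, 4, r, n), (x, 28, s, 21, b, z), (x, 28, s, 21, x, p)}
Projecting to D, F, E, A: {(m, n, 4, a), (x, p, 21, s), (x, z, 21, s)}
Taking the difference: {(m, n, 4, a), (x, p, 21, s), (x, z, 21, s)}
Projecting to D, F, A: {(m, n, a), (x, p, s), (x, z, s)}

{(m, n, a), (x, p, s), (x, z, s)}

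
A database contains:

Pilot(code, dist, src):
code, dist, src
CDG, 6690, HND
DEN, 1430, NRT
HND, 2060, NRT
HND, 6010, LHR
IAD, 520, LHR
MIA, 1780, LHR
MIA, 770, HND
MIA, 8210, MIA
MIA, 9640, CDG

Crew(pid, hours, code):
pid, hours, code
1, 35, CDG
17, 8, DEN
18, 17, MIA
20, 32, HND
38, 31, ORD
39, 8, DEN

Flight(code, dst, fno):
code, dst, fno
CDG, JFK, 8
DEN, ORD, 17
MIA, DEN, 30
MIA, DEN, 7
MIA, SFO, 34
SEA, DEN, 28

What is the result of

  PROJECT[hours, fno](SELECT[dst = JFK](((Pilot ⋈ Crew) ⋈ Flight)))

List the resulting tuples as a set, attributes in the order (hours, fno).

{(35, 8)}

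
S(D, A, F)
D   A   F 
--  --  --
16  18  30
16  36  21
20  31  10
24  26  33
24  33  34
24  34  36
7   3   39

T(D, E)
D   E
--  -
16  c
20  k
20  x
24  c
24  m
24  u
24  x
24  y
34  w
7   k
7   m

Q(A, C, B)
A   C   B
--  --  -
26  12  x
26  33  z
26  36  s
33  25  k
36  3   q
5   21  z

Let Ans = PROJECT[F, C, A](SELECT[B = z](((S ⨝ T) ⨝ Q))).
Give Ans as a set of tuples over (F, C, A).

{(33, 33, 26)}

Joining S and T on D yields {(16, 18, 30, c), (16, 36, 21, c), (20, 31, 10, k), (20, 31, 10, x), (24, 26, 33, c), (24, 26, 33, m), (24, 26, 33, u), (24, 26, 33, x), (24, 26, 33, y), (24, 33, 34, c), (24, 33, 34, m), (24, 33, 34, u), (24, 33, 34, x), (24, 33, 34, y), (24, 34, 36, c), (24, 34, 36, m), (24, 34, 36, u), (24, 34, 36, x), (24, 34, 36, y), (7, 3, 39, k), (7, 3, 39, m)}.
Joining (S ⨝ T) and Q on A yields {(16, 36, 21, c, 3, q), (24, 26, 33, c, 12, x), (24, 26, 33, c, 33, z), (24, 26, 33, c, 36, s), (24, 26, 33, m, 12, x), (24, 26, 33, m, 33, z), (24, 26, 33, m, 36, s), (24, 26, 33, u, 12, x), (24, 26, 33, u, 33, z), (24, 26, 33, u, 36, s), (24, 26, 33, x, 12, x), (24, 26, 33, x, 33, z), (24, 26, 33, x, 36, s), (24, 26, 33, y, 12, x), (24, 26, 33, y, 33, z), (24, 26, 33, y, 36, s), (24, 33, 34, c, 25, k), (24, 33, 34, m, 25, k), (24, 33, 34, u, 25, k), (24, 33, 34, x, 25, k), (24, 33, 34, y, 25, k)}.
Apply σ_{B = z}; surviving tuples: {(24, 26, 33, c, 33, z), (24, 26, 33, m, 33, z), (24, 26, 33, u, 33, z), (24, 26, 33, x, 33, z), (24, 26, 33, y, 33, z)}
Keep only column(s) F, C, A (4 duplicate(s) eliminated): {(33, 33, 26)}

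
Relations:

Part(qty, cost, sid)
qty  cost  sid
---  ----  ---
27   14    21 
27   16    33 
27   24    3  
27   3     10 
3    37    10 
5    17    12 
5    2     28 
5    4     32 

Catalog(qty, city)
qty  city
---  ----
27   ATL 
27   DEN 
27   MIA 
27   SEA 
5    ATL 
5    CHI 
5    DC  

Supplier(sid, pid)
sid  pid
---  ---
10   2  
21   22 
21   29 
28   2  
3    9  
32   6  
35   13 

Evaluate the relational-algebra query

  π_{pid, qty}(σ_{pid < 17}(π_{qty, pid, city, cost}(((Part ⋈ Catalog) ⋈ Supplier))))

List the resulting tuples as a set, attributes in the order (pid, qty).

{(2, 27), (2, 5), (6, 5), (9, 27)}

Part ⋈ Catalog (natural join on qty): {(27, 14, 21, ATL), (27, 14, 21, DEN), (27, 14, 21, MIA), (27, 14, 21, SEA), (27, 16, 33, ATL), (27, 16, 33, DEN), (27, 16, 33, MIA), (27, 16, 33, SEA), (27, 24, 3, ATL), (27, 24, 3, DEN), (27, 24, 3, MIA), (27, 24, 3, SEA), (27, 3, 10, ATL), (27, 3, 10, DEN), (27, 3, 10, MIA), (27, 3, 10, SEA), (5, 17, 12, ATL), (5, 17, 12, CHI), (5, 17, 12, DC), (5, 2, 28, ATL), (5, 2, 28, CHI), (5, 2, 28, DC), (5, 4, 32, ATL), (5, 4, 32, CHI), (5, 4, 32, DC)}
(Part ⋈ Catalog) ⋈ Supplier (natural join on sid): {(27, 14, 21, ATL, 22), (27, 14, 21, ATL, 29), (27, 14, 21, DEN, 22), (27, 14, 21, DEN, 29), (27, 14, 21, MIA, 22), (27, 14, 21, MIA, 29), (27, 14, 21, SEA, 22), (27, 14, 21, SEA, 29), (27, 24, 3, ATL, 9), (27, 24, 3, DEN, 9), (27, 24, 3, MIA, 9), (27, 24, 3, SEA, 9), (27, 3, 10, ATL, 2), (27, 3, 10, DEN, 2), (27, 3, 10, MIA, 2), (27, 3, 10, SEA, 2), (5, 2, 28, ATL, 2), (5, 2, 28, CHI, 2), (5, 2, 28, DC, 2), (5, 4, 32, ATL, 6), (5, 4, 32, CHI, 6), (5, 4, 32, DC, 6)}
π_{qty, pid, city, cost} gives {(27, 2, ATL, 3), (27, 2, DEN, 3), (27, 2, MIA, 3), (27, 2, SEA, 3), (27, 22, ATL, 14), (27, 22, DEN, 14), (27, 22, MIA, 14), (27, 22, SEA, 14), (27, 29, ATL, 14), (27, 29, DEN, 14), (27, 29, MIA, 14), (27, 29, SEA, 14), (27, 9, ATL, 24), (27, 9, DEN, 24), (27, 9, MIA, 24), (27, 9, SEA, 24), (5, 2, ATL, 2), (5, 2, CHI, 2), (5, 2, DC, 2), (5, 6, ATL, 4), (5, 6, CHI, 4), (5, 6, DC, 4)}.
Filtering on pid < 17 leaves {(27, 2, ATL, 3), (27, 2, DEN, 3), (27, 2, MIA, 3), (27, 2, SEA, 3), (27, 9, ATL, 24), (27, 9, DEN, 24), (27, 9, MIA, 24), (27, 9, SEA, 24), (5, 2, ATL, 2), (5, 2, CHI, 2), (5, 2, DC, 2), (5, 6, ATL, 4), (5, 6, CHI, 4), (5, 6, DC, 4)}.
π_{pid, qty} gives {(2, 27), (2, 5), (6, 5), (9, 27)} (10 duplicate(s) eliminated).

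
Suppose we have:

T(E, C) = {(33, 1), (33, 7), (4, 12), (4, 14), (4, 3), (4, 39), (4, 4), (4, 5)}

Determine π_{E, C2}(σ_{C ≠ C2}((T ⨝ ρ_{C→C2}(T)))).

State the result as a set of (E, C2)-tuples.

ρ[C→C2]: schema becomes (E, C2); tuples unchanged.
Natural join on E: {(33, 1, 1), (33, 1, 7), (33, 7, 1), (33, 7, 7), (4, 12, 12), (4, 12, 14), (4, 12, 3), (4, 12, 39), (4, 12, 4), (4, 12, 5), (4, 14, 12), (4, 14, 14), (4, 14, 3), (4, 14, 39), (4, 14, 4), (4, 14, 5), (4, 3, 12), (4, 3, 14), (4, 3, 3), (4, 3, 39), (4, 3, 4), (4, 3, 5), (4, 39, 12), (4, 39, 14), (4, 39, 3), (4, 39, 39), (4, 39, 4), (4, 39, 5), (4, 4, 12), (4, 4, 14), (4, 4, 3), (4, 4, 39), (4, 4, 4), (4, 4, 5), (4, 5, 12), (4, 5, 14), (4, 5, 3), (4, 5, 39), (4, 5, 4), (4, 5, 5)}
Filtering on C ≠ C2 leaves {(33, 1, 7), (33, 7, 1), (4, 12, 14), (4, 12, 3), (4, 12, 39), (4, 12, 4), (4, 12, 5), (4, 14, 12), (4, 14, 3), (4, 14, 39), (4, 14, 4), (4, 14, 5), (4, 3, 12), (4, 3, 14), (4, 3, 39), (4, 3, 4), (4, 3, 5), (4, 39, 12), (4, 39, 14), (4, 39, 3), (4, 39, 4), (4, 39, 5), (4, 4, 12), (4, 4, 14), (4, 4, 3), (4, 4, 39), (4, 4, 5), (4, 5, 12), (4, 5, 14), (4, 5, 3), (4, 5, 39), (4, 5, 4)}.
Keep only column(s) E, C2 (24 duplicate(s) eliminated): {(33, 1), (33, 7), (4, 12), (4, 14), (4, 3), (4, 39), (4, 4), (4, 5)}

{(33, 1), (33, 7), (4, 12), (4, 14), (4, 3), (4, 39), (4, 4), (4, 5)}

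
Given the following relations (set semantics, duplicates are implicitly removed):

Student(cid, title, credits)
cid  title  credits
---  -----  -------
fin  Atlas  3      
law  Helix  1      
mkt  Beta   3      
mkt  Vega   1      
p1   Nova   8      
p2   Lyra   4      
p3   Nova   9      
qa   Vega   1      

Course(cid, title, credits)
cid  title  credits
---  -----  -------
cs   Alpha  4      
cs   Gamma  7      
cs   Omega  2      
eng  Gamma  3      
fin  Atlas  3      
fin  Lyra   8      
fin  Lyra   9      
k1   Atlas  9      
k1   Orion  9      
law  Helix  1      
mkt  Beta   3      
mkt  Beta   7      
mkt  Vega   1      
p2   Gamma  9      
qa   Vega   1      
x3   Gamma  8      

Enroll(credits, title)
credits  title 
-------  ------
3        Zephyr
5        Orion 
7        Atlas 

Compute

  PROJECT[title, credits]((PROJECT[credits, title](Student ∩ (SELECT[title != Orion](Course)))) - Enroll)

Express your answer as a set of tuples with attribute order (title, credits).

{(Atlas, 3), (Beta, 3), (Helix, 1), (Vega, 1)}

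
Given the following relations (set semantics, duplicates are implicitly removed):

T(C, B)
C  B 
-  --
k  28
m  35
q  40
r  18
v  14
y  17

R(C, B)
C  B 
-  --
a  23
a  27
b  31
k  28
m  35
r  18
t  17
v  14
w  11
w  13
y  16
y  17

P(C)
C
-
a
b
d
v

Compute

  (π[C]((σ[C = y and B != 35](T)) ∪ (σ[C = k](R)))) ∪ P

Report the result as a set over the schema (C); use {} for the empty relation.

{a, b, d, k, v, y}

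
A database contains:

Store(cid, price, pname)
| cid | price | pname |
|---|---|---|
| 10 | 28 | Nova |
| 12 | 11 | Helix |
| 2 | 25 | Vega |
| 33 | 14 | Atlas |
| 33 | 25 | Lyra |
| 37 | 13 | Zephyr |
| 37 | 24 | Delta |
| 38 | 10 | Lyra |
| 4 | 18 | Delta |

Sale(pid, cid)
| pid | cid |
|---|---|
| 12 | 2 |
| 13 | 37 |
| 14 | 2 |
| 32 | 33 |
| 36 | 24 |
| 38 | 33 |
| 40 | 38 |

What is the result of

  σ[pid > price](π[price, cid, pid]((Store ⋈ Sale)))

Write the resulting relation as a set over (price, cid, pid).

Joining Store and Sale on cid yields {(2, 25, Vega, 12), (2, 25, Vega, 14), (33, 14, Atlas, 32), (33, 14, Atlas, 38), (33, 25, Lyra, 32), (33, 25, Lyra, 38), (37, 13, Zephyr, 13), (37, 24, Delta, 13), (38, 10, Lyra, 40)}.
Projecting to price, cid, pid: {(10, 38, 40), (13, 37, 13), (14, 33, 32), (14, 33, 38), (24, 37, 13), (25, 2, 12), (25, 2, 14), (25, 33, 32), (25, 33, 38)}
Apply σ_{pid > price}; surviving tuples: {(10, 38, 40), (14, 33, 32), (14, 33, 38), (25, 33, 32), (25, 33, 38)}

{(10, 38, 40), (14, 33, 32), (14, 33, 38), (25, 33, 32), (25, 33, 38)}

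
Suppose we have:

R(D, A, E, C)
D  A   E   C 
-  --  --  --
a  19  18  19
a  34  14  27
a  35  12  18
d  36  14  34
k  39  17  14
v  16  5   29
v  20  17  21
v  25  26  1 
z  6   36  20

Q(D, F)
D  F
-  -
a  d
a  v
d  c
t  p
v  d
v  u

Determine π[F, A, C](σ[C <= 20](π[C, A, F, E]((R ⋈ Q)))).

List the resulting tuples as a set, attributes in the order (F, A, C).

{(d, 19, 19), (d, 25, 1), (d, 35, 18), (u, 25, 1), (v, 19, 19), (v, 35, 18)}

Natural join on D: {(a, 19, 18, 19, d), (a, 19, 18, 19, v), (a, 34, 14, 27, d), (a, 34, 14, 27, v), (a, 35, 12, 18, d), (a, 35, 12, 18, v), (d, 36, 14, 34, c), (v, 16, 5, 29, d), (v, 16, 5, 29, u), (v, 20, 17, 21, d), (v, 20, 17, 21, u), (v, 25, 26, 1, d), (v, 25, 26, 1, u)}
π_{C, A, F, E} gives {(1, 25, d, 26), (1, 25, u, 26), (18, 35, d, 12), (18, 35, v, 12), (19, 19, d, 18), (19, 19, v, 18), (21, 20, d, 17), (21, 20, u, 17), (27, 34, d, 14), (27, 34, v, 14), (29, 16, d, 5), (29, 16, u, 5), (34, 36, c, 14)}.
σ[C <= 20]: keep tuples satisfying C <= 20 → {(1, 25, d, 26), (1, 25, u, 26), (18, 35, d, 12), (18, 35, v, 12), (19, 19, d, 18), (19, 19, v, 18)}
π_{F, A, C} gives {(d, 19, 19), (d, 25, 1), (d, 35, 18), (u, 25, 1), (v, 19, 19), (v, 35, 18)}.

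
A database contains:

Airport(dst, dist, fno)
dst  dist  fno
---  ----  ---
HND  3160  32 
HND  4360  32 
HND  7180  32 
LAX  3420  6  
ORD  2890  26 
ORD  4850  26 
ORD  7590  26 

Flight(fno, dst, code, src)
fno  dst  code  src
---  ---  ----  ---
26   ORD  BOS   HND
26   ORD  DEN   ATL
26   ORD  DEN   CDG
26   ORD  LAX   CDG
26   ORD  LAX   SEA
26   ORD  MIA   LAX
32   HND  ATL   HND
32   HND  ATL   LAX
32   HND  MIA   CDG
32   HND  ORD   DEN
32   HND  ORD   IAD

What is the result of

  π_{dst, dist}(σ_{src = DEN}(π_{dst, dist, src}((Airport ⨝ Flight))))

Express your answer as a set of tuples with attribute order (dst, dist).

Natural join on dst, fno: {(HND, 3160, 32, ATL, HND), (HND, 3160, 32, ATL, LAX), (HND, 3160, 32, MIA, CDG), (HND, 3160, 32, ORD, DEN), (HND, 3160, 32, ORD, IAD), (HND, 4360, 32, ATL, HND), (HND, 4360, 32, ATL, LAX), (HND, 4360, 32, MIA, CDG), (HND, 4360, 32, ORD, DEN), (HND, 4360, 32, ORD, IAD), (HND, 7180, 32, ATL, HND), (HND, 7180, 32, ATL, LAX), (HND, 7180, 32, MIA, CDG), (HND, 7180, 32, ORD, DEN), (HND, 7180, 32, ORD, IAD), (ORD, 2890, 26, BOS, HND), (ORD, 2890, 26, DEN, ATL), (ORD, 2890, 26, DEN, CDG), (ORD, 2890, 26, LAX, CDG), (ORD, 2890, 26, LAX, SEA), (ORD, 2890, 26, MIA, LAX), (ORD, 4850, 26, BOS, HND), (ORD, 4850, 26, DEN, ATL), (ORD, 4850, 26, DEN, CDG), (ORD, 4850, 26, LAX, CDG), (ORD, 4850, 26, LAX, SEA), (ORD, 4850, 26, MIA, LAX), (ORD, 7590, 26, BOS, HND), (ORD, 7590, 26, DEN, ATL), (ORD, 7590, 26, DEN, CDG), (ORD, 7590, 26, LAX, CDG), (ORD, 7590, 26, LAX, SEA), (ORD, 7590, 26, MIA, LAX)}
Keep only column(s) dst, dist, src (3 duplicate(s) eliminated): {(HND, 3160, CDG), (HND, 3160, DEN), (HND, 3160, HND), (HND, 3160, IAD), (HND, 3160, LAX), (HND, 4360, CDG), (HND, 4360, DEN), (HND, 4360, HND), (HND, 4360, IAD), (HND, 4360, LAX), (HND, 7180, CDG), (HND, 7180, DEN), (HND, 7180, HND), (HND, 7180, IAD), (HND, 7180, LAX), (ORD, 2890, ATL), (ORD, 2890, CDG), (ORD, 2890, HND), (ORD, 2890, LAX), (ORD, 2890, SEA), (ORD, 4850, ATL), (ORD, 4850, CDG), (ORD, 4850, HND), (ORD, 4850, LAX), (ORD, 4850, SEA), (ORD, 7590, ATL), (ORD, 7590, CDG), (ORD, 7590, HND), (ORD, 7590, LAX), (ORD, 7590, SEA)}
Selection src = DEN: {(HND, 3160, DEN), (HND, 4360, DEN), (HND, 7180, DEN)}
Keep only column(s) dst, dist: {(HND, 3160), (HND, 4360), (HND, 7180)}

{(HND, 3160), (HND, 4360), (HND, 7180)}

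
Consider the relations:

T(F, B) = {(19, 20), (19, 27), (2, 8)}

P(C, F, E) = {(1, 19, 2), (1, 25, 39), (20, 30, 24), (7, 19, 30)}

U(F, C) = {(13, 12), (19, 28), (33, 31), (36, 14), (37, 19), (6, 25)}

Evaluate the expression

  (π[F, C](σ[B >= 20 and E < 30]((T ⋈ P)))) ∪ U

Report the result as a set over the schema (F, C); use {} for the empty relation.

{(13, 12), (19, 1), (19, 28), (33, 31), (36, 14), (37, 19), (6, 25)}

Natural join on F: {(19, 20, 1, 2), (19, 20, 7, 30), (19, 27, 1, 2), (19, 27, 7, 30)}
σ[B >= 20 and E < 30]: keep tuples satisfying B >= 20 and E < 30 → {(19, 20, 1, 2), (19, 27, 1, 2)}
π[F, C]: project onto (F, C) (1 duplicate(s) eliminated) → {(19, 1)}
Set union of the two operands is {(13, 12), (19, 1), (19, 28), (33, 31), (36, 14), (37, 19), (6, 25)}.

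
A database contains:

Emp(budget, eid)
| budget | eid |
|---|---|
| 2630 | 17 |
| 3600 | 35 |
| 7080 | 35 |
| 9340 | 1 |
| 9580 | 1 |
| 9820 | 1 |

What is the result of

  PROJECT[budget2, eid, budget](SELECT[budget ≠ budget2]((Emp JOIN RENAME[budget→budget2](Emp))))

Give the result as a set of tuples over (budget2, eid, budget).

{(3600, 35, 7080), (7080, 35, 3600), (9340, 1, 9580), (9340, 1, 9820), (9580, 1, 9340), (9580, 1, 9820), (9820, 1, 9340), (9820, 1, 9580)}

ρ[budget→budget2]: schema becomes (budget2, eid); tuples unchanged.
Emp ⋈ RENAME[budget→budget2](Emp) (natural join on eid): {(2630, 17, 2630), (3600, 35, 3600), (3600, 35, 7080), (7080, 35, 3600), (7080, 35, 7080), (9340, 1, 9340), (9340, 1, 9580), (9340, 1, 9820), (9580, 1, 9340), (9580, 1, 9580), (9580, 1, 9820), (9820, 1, 9340), (9820, 1, 9580), (9820, 1, 9820)}
Selection budget ≠ budget2: {(3600, 35, 7080), (7080, 35, 3600), (9340, 1, 9580), (9340, 1, 9820), (9580, 1, 9340), (9580, 1, 9820), (9820, 1, 9340), (9820, 1, 9580)}
π[budget2, eid, budget]: project onto (budget2, eid, budget) → {(3600, 35, 7080), (7080, 35, 3600), (9340, 1, 9580), (9340, 1, 9820), (9580, 1, 9340), (9580, 1, 9820), (9820, 1, 9340), (9820, 1, 9580)}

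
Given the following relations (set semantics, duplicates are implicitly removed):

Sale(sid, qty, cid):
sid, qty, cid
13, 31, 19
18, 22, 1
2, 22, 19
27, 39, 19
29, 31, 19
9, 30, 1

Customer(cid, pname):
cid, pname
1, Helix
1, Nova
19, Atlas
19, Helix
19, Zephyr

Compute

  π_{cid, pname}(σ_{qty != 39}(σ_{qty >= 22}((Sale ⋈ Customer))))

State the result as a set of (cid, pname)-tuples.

Joining Sale and Customer on cid yields {(13, 31, 19, Atlas), (13, 31, 19, Helix), (13, 31, 19, Zephyr), (18, 22, 1, Helix), (18, 22, 1, Nova), (2, 22, 19, Atlas), (2, 22, 19, Helix), (2, 22, 19, Zephyr), (27, 39, 19, Atlas), (27, 39, 19, Helix), (27, 39, 19, Zephyr), (29, 31, 19, Atlas), (29, 31, 19, Helix), (29, 31, 19, Zephyr), (9, 30, 1, Helix), (9, 30, 1, Nova)}.
Selection qty >= 22: {(13, 31, 19, Atlas), (13, 31, 19, Helix), (13, 31, 19, Zephyr), (18, 22, 1, Helix), (18, 22, 1, Nova), (2, 22, 19, Atlas), (2, 22, 19, Helix), (2, 22, 19, Zephyr), (27, 39, 19, Atlas), (27, 39, 19, Helix), (27, 39, 19, Zephyr), (29, 31, 19, Atlas), (29, 31, 19, Helix), (29, 31, 19, Zephyr), (9, 30, 1, Helix), (9, 30, 1, Nova)}
Selection qty != 39: {(13, 31, 19, Atlas), (13, 31, 19, Helix), (13, 31, 19, Zephyr), (18, 22, 1, Helix), (18, 22, 1, Nova), (2, 22, 19, Atlas), (2, 22, 19, Helix), (2, 22, 19, Zephyr), (29, 31, 19, Atlas), (29, 31, 19, Helix), (29, 31, 19, Zephyr), (9, 30, 1, Helix), (9, 30, 1, Nova)}
π_{cid, pname} gives {(1, Helix), (1, Nova), (19, Atlas), (19, Helix), (19, Zephyr)} (8 duplicate(s) eliminated).

{(1, Helix), (1, Nova), (19, Atlas), (19, Helix), (19, Zephyr)}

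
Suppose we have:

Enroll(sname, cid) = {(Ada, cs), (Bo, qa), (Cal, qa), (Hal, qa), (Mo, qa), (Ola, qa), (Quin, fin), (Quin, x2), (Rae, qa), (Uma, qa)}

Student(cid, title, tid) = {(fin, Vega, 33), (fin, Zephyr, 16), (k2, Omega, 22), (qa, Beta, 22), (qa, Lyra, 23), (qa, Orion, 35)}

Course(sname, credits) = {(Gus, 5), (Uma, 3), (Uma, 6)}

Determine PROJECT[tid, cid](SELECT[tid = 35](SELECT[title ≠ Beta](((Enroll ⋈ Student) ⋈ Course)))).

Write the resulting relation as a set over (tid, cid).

{(35, qa)}

Natural join on cid: {(Bo, qa, Beta, 22), (Bo, qa, Lyra, 23), (Bo, qa, Orion, 35), (Cal, qa, Beta, 22), (Cal, qa, Lyra, 23), (Cal, qa, Orion, 35), (Hal, qa, Beta, 22), (Hal, qa, Lyra, 23), (Hal, qa, Orion, 35), (Mo, qa, Beta, 22), (Mo, qa, Lyra, 23), (Mo, qa, Orion, 35), (Ola, qa, Beta, 22), (Ola, qa, Lyra, 23), (Ola, qa, Orion, 35), (Quin, fin, Vega, 33), (Quin, fin, Zephyr, 16), (Rae, qa, Beta, 22), (Rae, qa, Lyra, 23), (Rae, qa, Orion, 35), (Uma, qa, Beta, 22), (Uma, qa, Lyra, 23), (Uma, qa, Orion, 35)}
Natural join on sname: {(Uma, qa, Beta, 22, 3), (Uma, qa, Beta, 22, 6), (Uma, qa, Lyra, 23, 3), (Uma, qa, Lyra, 23, 6), (Uma, qa, Orion, 35, 3), (Uma, qa, Orion, 35, 6)}
σ[title ≠ Beta]: keep tuples satisfying title ≠ Beta → {(Uma, qa, Lyra, 23, 3), (Uma, qa, Lyra, 23, 6), (Uma, qa, Orion, 35, 3), (Uma, qa, Orion, 35, 6)}
σ[tid = 35]: keep tuples satisfying tid = 35 → {(Uma, qa, Orion, 35, 3), (Uma, qa, Orion, 35, 6)}
Projecting to tid, cid (1 duplicate(s) eliminated): {(35, qa)}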